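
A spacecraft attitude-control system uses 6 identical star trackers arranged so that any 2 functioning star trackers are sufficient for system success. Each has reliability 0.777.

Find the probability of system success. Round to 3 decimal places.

0.997

R = Σ_{i=2}^{6} C(6,i) p^i (1−p)^{6−i} with p = 0.777
C(6,2)·0.777^2·0.223^4 = 0.02240
C(6,3)·0.777^3·0.223^3 = 0.10404
C(6,4)·0.777^4·0.223^2 = 0.27188
C(6,5)·0.777^5·0.223^1 = 0.37893
C(6,6)·0.777^6·0.223^0 = 0.22005
Sum = 0.997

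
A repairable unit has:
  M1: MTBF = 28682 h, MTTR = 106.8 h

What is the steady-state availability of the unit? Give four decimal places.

0.9963

A(M1) = MTBF/(MTBF+MTTR) = 28682/(28682+106.8) = 0.9963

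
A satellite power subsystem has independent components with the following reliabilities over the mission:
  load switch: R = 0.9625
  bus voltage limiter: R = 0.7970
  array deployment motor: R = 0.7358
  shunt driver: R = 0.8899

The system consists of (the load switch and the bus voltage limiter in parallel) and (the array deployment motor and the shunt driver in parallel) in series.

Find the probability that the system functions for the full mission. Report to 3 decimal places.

Parallel (load switch and bus voltage limiter): 1 − (1 − 0.96250)(1 − 0.79700) = 0.99239
Parallel (array deployment motor and shunt driver): 1 − (1 − 0.73580)(1 − 0.88990) = 0.97091
Series ([0.99239] and [0.97091]): 0.99239 × 0.97091 = 0.964

0.964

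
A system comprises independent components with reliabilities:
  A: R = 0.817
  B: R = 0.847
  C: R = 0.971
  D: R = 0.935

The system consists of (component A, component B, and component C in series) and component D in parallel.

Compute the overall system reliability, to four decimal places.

0.9787

Series (A, B, and C): 0.817000 × 0.847000 × 0.971000 = 0.671931
Parallel ([0.671931] and D): 1 − (1 − 0.671931)(1 − 0.935000) = 0.9787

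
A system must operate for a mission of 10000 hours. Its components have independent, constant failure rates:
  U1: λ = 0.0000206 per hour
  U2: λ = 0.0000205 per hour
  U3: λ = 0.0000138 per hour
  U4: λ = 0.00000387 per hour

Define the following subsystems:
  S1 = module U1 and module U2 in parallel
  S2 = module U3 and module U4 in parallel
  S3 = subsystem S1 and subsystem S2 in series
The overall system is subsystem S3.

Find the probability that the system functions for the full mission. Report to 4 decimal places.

R(U1) = exp(−0.0000206 × 10000) = 0.813833
R(U2) = exp(−0.0000205 × 10000) = 0.814647
R(U3) = exp(−0.0000138 × 10000) = 0.871099
R(U4) = exp(−0.00000387 × 10000) = 0.962039
Parallel (U1 and U2): 1 − (1 − 0.813833)(1 − 0.814647) = 0.965493
Parallel (U3 and U4): 1 − (1 − 0.871099)(1 − 0.962039) = 0.995107
Series ([0.965493] and [0.995107]): 0.965493 × 0.995107 = 0.9608

0.9608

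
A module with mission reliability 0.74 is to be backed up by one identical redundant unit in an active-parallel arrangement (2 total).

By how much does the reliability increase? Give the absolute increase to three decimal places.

R_before = 0.74
R_after = 1 − (1 − 0.74)^2 = 0.932
ΔR = 0.932 − 0.74 = 0.192

0.192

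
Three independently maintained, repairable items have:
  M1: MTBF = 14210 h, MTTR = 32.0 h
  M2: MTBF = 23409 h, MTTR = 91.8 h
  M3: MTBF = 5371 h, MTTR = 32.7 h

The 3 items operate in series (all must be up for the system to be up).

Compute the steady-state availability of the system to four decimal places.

A(M1) = MTBF/(MTBF+MTTR) = 14210/(14210+32.0) = 0.997753
A(M2) = MTBF/(MTBF+MTTR) = 23409/(23409+91.8) = 0.996094
A(M3) = MTBF/(MTBF+MTTR) = 5371/(5371+32.7) = 0.993949
Series availability: 0.997753 × 0.996094 × 0.993949 = 0.9878

0.9878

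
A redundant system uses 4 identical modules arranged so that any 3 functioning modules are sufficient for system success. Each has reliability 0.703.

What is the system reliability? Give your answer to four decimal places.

R = Σ_{i=3}^{4} C(4,i) p^i (1−p)^{4−i} with p = 0.703
C(4,3)·0.703^3·0.297^1 = 0.412746
C(4,4)·0.703^4·0.297^0 = 0.244243
Sum = 0.6570

0.6570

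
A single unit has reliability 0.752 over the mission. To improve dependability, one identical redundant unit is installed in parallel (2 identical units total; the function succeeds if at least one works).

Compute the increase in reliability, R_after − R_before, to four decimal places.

0.1865

R_before = 0.752
R_after = 1 − (1 − 0.752)^2 = 0.9385
ΔR = 0.9385 − 0.752 = 0.1865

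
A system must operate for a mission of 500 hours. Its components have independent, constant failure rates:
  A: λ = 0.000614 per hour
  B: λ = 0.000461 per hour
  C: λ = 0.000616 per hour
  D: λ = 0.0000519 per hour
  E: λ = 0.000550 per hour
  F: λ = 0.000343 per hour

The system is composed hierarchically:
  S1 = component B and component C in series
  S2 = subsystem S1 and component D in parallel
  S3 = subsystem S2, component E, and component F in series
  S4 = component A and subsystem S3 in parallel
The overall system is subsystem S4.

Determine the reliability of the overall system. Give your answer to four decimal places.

0.9030

R(A) = exp(−0.000614 × 500) = 0.735651
R(B) = exp(−0.000461 × 500) = 0.794136
R(C) = exp(−0.000616 × 500) = 0.734915
R(D) = exp(−0.0000519 × 500) = 0.974384
R(E) = exp(−0.000550 × 500) = 0.759572
R(F) = exp(−0.000343 × 500) = 0.842400
Series (B and C): 0.794136 × 0.734915 = 0.583622
Parallel ([0.583622] and D): 1 − (1 − 0.583622)(1 − 0.974384) = 0.989334
Series ([0.989334], E, and F): 0.989334 × 0.759572 × 0.842400 = 0.633039
Parallel (A and [0.633039]): 1 − (1 − 0.735651)(1 − 0.633039) = 0.9030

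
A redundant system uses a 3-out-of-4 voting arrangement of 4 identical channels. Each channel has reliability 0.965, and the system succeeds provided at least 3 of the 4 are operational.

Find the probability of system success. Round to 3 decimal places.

R = Σ_{i=3}^{4} C(4,i) p^i (1−p)^{4−i} with p = 0.965
C(4,3)·0.965^3·0.035^1 = 0.12581
C(4,4)·0.965^4·0.035^0 = 0.86718
Sum = 0.993

0.993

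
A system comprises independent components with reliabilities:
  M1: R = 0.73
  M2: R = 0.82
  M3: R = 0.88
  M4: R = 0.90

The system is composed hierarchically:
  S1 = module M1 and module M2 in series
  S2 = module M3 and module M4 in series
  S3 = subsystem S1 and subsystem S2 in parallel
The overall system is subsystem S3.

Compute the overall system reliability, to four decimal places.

0.9165

Series (M1 and M2): 0.730000 × 0.820000 = 0.598600
Series (M3 and M4): 0.880000 × 0.900000 = 0.792000
Parallel ([0.598600] and [0.792000]): 1 − (1 − 0.598600)(1 − 0.792000) = 0.9165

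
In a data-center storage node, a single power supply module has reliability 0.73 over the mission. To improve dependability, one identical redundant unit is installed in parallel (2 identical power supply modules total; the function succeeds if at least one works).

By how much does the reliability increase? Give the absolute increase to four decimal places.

R_before = 0.73
R_after = 1 − (1 − 0.73)^2 = 0.9271
ΔR = 0.9271 − 0.73 = 0.1971

0.1971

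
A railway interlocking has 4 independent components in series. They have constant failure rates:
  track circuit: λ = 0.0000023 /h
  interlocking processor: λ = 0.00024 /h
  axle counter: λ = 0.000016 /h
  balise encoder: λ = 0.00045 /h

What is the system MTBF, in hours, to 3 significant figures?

1410

Series of exponential components: λ_sys = Σ λ_i
λ_sys = 0.0000023 + 0.00024 + 0.000016 + 0.00045 = 7.0830e-04 /h
MTBF = 1 / λ_sys = 1410 h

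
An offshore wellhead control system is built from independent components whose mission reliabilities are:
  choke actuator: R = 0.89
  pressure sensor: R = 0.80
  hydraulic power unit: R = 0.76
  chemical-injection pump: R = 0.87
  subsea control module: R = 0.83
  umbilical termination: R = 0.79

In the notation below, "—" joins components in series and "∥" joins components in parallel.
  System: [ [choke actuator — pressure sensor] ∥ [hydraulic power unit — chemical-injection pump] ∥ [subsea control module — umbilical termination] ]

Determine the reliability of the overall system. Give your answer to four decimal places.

Series (choke actuator and pressure sensor): 0.890000 × 0.800000 = 0.712000
Series (hydraulic power unit and chemical-injection pump): 0.760000 × 0.870000 = 0.661200
Series (subsea control module and umbilical termination): 0.830000 × 0.790000 = 0.655700
Parallel ([0.712000], [0.661200], and [0.655700]): 1 − (1 − 0.712000)(1 − 0.661200)(1 − 0.655700) = 0.9664

0.9664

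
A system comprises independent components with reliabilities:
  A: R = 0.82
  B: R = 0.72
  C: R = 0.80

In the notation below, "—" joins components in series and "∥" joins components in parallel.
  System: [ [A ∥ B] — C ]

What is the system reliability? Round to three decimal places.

Parallel (A and B): 1 − (1 − 0.82000)(1 − 0.72000) = 0.94960
Series ([0.94960] and C): 0.94960 × 0.80000 = 0.760

0.760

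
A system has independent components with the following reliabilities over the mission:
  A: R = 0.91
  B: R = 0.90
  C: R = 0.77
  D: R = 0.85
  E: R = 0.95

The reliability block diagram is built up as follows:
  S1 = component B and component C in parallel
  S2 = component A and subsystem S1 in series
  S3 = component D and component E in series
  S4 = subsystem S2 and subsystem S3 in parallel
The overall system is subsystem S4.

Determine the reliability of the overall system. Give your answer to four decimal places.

Parallel (B and C): 1 − (1 − 0.900000)(1 − 0.770000) = 0.977000
Series (A and [0.977000]): 0.910000 × 0.977000 = 0.889070
Series (D and E): 0.850000 × 0.950000 = 0.807500
Parallel ([0.889070] and [0.807500]): 1 − (1 − 0.889070)(1 − 0.807500) = 0.9786

0.9786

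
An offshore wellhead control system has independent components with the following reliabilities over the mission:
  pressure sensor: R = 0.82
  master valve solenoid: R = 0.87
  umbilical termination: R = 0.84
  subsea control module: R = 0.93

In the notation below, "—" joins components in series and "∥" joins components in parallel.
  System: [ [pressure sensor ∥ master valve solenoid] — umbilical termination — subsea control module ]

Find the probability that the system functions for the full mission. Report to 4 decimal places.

0.7629

Parallel (pressure sensor and master valve solenoid): 1 − (1 − 0.820000)(1 − 0.870000) = 0.976600
Series ([0.976600], umbilical termination, and subsea control module): 0.976600 × 0.840000 × 0.930000 = 0.7629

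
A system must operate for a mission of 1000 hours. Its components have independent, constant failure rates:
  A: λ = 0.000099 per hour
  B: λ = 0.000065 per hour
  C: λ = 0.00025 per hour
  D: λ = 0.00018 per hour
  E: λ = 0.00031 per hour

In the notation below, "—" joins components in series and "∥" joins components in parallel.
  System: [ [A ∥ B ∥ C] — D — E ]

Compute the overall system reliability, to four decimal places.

0.6118

R(A) = exp(−0.000099 × 1000) = 0.905743
R(B) = exp(−0.000065 × 1000) = 0.937067
R(C) = exp(−0.00025 × 1000) = 0.778801
R(D) = exp(−0.00018 × 1000) = 0.835270
R(E) = exp(−0.00031 × 1000) = 0.733447
Parallel (A, B, and C): 1 − (1 − 0.905743)(1 − 0.937067)(1 − 0.778801) = 0.998688
Series ([0.998688], D, and E): 0.998688 × 0.835270 × 0.733447 = 0.6118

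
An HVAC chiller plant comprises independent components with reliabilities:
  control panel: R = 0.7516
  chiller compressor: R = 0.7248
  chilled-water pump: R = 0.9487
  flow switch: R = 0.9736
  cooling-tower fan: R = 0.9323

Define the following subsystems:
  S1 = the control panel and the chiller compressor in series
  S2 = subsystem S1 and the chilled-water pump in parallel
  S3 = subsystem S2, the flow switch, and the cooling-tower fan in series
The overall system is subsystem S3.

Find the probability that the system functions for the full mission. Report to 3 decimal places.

Series (control panel and chiller compressor): 0.75160 × 0.72480 = 0.54476
Parallel ([0.54476] and chilled-water pump): 1 − (1 − 0.54476)(1 − 0.94870) = 0.97665
Series ([0.97665], flow switch, and cooling-tower fan): 0.97665 × 0.97360 × 0.93230 = 0.886

0.886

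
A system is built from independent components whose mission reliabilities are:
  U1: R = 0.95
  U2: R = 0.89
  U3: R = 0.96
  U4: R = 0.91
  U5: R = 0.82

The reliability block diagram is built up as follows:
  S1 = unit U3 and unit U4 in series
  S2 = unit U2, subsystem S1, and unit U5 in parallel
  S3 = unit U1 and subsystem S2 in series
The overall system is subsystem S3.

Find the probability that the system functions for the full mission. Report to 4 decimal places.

Series (U3 and U4): 0.960000 × 0.910000 = 0.873600
Parallel (U2, [0.873600], and U5): 1 − (1 − 0.890000)(1 − 0.873600)(1 − 0.820000) = 0.997497
Series (U1 and [0.997497]): 0.950000 × 0.997497 = 0.9476

0.9476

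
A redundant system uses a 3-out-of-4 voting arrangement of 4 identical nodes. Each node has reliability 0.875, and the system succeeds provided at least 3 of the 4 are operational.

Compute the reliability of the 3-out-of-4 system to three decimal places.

R = Σ_{i=3}^{4} C(4,i) p^i (1−p)^{4−i} with p = 0.875
C(4,3)·0.875^3·0.125^1 = 0.33496
C(4,4)·0.875^4·0.125^0 = 0.58618
Sum = 0.921

0.921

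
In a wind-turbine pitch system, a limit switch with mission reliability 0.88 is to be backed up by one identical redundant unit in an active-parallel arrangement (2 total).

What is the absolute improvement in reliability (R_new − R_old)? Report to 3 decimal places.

0.106

R_before = 0.88
R_after = 1 − (1 − 0.88)^2 = 0.986
ΔR = 0.986 − 0.88 = 0.106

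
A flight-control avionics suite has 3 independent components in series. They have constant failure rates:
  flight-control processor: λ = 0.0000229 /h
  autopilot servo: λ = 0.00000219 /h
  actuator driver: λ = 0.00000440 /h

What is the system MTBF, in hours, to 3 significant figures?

Series of exponential components: λ_sys = Σ λ_i
λ_sys = 0.0000229 + 0.00000219 + 0.00000440 = 2.9490e-05 /h
MTBF = 1 / λ_sys = 33900 h

33900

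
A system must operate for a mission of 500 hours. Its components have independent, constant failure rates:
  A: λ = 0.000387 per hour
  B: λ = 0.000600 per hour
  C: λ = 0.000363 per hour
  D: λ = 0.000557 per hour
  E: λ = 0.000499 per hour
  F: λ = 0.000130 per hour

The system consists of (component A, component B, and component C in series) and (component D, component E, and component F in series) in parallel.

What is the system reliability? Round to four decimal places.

R(A) = exp(−0.000387 × 500) = 0.824070
R(B) = exp(−0.000600 × 500) = 0.740818
R(C) = exp(−0.000363 × 500) = 0.834018
R(D) = exp(−0.000557 × 500) = 0.756918
R(E) = exp(−0.000499 × 500) = 0.779190
R(F) = exp(−0.000130 × 500) = 0.937067
Series (A, B, and C): 0.824070 × 0.740818 × 0.834018 = 0.509156
Series (D, E, and F): 0.756918 × 0.779190 × 0.937067 = 0.552666
Parallel ([0.509156] and [0.552666]): 1 − (1 − 0.509156)(1 − 0.552666) = 0.7804

0.7804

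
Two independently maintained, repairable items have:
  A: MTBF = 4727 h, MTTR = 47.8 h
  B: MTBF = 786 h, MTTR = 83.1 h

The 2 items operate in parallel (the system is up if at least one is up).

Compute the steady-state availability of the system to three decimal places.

A(A) = MTBF/(MTBF+MTTR) = 4727/(4727+47.8) = 0.989989
A(B) = MTBF/(MTBF+MTTR) = 786/(786+83.1) = 0.904384
Parallel availability: 1 − (1 − 0.989989)(1 − 0.904384) = 0.999

0.999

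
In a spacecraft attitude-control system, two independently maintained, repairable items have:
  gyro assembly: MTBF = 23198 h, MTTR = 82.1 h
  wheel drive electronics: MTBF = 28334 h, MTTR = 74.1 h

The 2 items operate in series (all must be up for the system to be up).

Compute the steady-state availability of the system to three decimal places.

A(gyro assembly) = MTBF/(MTBF+MTTR) = 23198/(23198+82.1) = 0.996473
A(wheel drive electronics) = MTBF/(MTBF+MTTR) = 28334/(28334+74.1) = 0.997392
Series availability: 0.996473 × 0.997392 = 0.994

0.994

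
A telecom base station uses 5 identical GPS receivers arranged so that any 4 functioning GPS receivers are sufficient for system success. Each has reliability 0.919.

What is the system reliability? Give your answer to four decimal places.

0.9444

R = Σ_{i=4}^{5} C(5,i) p^i (1−p)^{5−i} with p = 0.919
C(5,4)·0.919^4·0.081^1 = 0.288880
C(5,5)·0.919^5·0.081^0 = 0.655507
Sum = 0.9444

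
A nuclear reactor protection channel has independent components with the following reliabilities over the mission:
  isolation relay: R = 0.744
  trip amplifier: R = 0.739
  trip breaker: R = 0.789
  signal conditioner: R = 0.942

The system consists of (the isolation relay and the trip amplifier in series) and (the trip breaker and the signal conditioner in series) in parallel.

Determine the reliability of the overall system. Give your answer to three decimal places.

Series (isolation relay and trip amplifier): 0.74400 × 0.73900 = 0.54982
Series (trip breaker and signal conditioner): 0.78900 × 0.94200 = 0.74324
Parallel ([0.54982] and [0.74324]): 1 − (1 − 0.54982)(1 − 0.74324) = 0.884

0.884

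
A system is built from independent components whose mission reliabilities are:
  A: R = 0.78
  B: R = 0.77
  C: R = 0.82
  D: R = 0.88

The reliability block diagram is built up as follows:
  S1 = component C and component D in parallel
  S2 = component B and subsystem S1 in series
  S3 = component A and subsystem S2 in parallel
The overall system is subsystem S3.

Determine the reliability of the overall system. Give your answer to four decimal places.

0.9457

Parallel (C and D): 1 − (1 − 0.820000)(1 − 0.880000) = 0.978400
Series (B and [0.978400]): 0.770000 × 0.978400 = 0.753368
Parallel (A and [0.753368]): 1 − (1 − 0.780000)(1 − 0.753368) = 0.9457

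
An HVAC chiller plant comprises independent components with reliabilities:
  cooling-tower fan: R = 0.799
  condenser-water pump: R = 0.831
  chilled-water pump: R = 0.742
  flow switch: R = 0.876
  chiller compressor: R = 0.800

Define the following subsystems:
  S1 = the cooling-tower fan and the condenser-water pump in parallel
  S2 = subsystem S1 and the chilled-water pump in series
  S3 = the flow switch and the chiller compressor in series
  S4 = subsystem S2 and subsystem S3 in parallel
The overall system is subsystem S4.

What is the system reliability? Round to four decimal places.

0.9153

Parallel (cooling-tower fan and condenser-water pump): 1 − (1 − 0.799000)(1 − 0.831000) = 0.966031
Series ([0.966031] and chilled-water pump): 0.966031 × 0.742000 = 0.716795
Series (flow switch and chiller compressor): 0.876000 × 0.800000 = 0.700800
Parallel ([0.716795] and [0.700800]): 1 − (1 − 0.716795)(1 − 0.700800) = 0.9153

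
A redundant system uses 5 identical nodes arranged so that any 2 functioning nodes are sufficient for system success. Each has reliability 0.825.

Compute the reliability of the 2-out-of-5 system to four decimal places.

R = Σ_{i=2}^{5} C(5,i) p^i (1−p)^{5−i} with p = 0.825
C(5,2)·0.825^2·0.175^3 = 0.036477
C(5,3)·0.825^3·0.175^2 = 0.171964
C(5,4)·0.825^4·0.175^1 = 0.405344
C(5,5)·0.825^5·0.175^0 = 0.382182
Sum = 0.9960

0.9960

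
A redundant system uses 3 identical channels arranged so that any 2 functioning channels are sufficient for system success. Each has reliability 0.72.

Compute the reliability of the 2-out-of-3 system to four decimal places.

R = Σ_{i=2}^{3} C(3,i) p^i (1−p)^{3−i} with p = 0.72
C(3,2)·0.72^2·0.28^1 = 0.435456
C(3,3)·0.72^3·0.28^0 = 0.373248
Sum = 0.8087

0.8087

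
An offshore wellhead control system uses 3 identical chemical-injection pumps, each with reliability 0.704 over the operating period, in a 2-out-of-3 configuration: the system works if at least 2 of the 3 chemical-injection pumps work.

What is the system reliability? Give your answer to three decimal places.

0.789

R = Σ_{i=2}^{3} C(3,i) p^i (1−p)^{3−i} with p = 0.704
C(3,2)·0.704^2·0.296^1 = 0.44011
C(3,3)·0.704^3·0.296^0 = 0.34891
Sum = 0.789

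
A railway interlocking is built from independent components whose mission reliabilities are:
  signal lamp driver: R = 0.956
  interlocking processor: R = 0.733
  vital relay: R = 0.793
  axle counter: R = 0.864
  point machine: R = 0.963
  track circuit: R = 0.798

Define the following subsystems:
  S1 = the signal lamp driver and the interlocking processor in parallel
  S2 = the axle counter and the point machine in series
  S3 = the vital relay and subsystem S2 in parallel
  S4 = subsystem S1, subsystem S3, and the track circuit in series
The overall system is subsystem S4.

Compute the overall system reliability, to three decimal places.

Parallel (signal lamp driver and interlocking processor): 1 − (1 − 0.95600)(1 − 0.73300) = 0.98825
Series (axle counter and point machine): 0.86400 × 0.96300 = 0.83203
Parallel (vital relay and [0.83203]): 1 − (1 − 0.79300)(1 − 0.83203) = 0.96523
Series ([0.98825], [0.96523], and track circuit): 0.98825 × 0.96523 × 0.79800 = 0.761

0.761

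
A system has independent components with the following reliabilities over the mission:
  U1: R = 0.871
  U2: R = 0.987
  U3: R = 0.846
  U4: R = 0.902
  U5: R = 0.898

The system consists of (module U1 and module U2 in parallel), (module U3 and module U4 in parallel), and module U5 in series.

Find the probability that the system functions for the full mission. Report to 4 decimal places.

0.8830

Parallel (U1 and U2): 1 − (1 − 0.871000)(1 − 0.987000) = 0.998323
Parallel (U3 and U4): 1 − (1 − 0.846000)(1 − 0.902000) = 0.984908
Series ([0.998323], [0.984908], and U5): 0.998323 × 0.984908 × 0.898000 = 0.8830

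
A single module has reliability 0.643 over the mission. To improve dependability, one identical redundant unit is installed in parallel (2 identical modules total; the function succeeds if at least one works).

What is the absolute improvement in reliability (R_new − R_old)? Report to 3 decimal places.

0.230

R_before = 0.643
R_after = 1 − (1 − 0.643)^2 = 0.873
ΔR = 0.873 − 0.643 = 0.230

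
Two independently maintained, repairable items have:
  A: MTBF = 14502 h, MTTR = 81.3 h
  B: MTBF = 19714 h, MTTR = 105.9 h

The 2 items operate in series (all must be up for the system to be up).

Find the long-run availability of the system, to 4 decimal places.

0.9891

A(A) = MTBF/(MTBF+MTTR) = 14502/(14502+81.3) = 0.994425
A(B) = MTBF/(MTBF+MTTR) = 19714/(19714+105.9) = 0.994657
Series availability: 0.994425 × 0.994657 = 0.9891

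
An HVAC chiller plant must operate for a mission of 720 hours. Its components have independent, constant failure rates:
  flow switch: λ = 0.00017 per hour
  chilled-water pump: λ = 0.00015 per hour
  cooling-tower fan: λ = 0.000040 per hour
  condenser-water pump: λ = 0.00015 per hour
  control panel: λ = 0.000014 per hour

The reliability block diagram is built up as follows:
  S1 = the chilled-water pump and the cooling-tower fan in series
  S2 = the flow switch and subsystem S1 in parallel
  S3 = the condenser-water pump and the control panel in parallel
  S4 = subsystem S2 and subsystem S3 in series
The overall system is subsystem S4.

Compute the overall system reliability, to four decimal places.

R(flow switch) = exp(−0.00017 × 720) = 0.884794
R(chilled-water pump) = exp(−0.00015 × 720) = 0.897628
R(cooling-tower fan) = exp(−0.000040 × 720) = 0.971611
R(condenser-water pump) = exp(−0.00015 × 720) = 0.897628
R(control panel) = exp(−0.000014 × 720) = 0.989971
Series (chilled-water pump and cooling-tower fan): 0.897628 × 0.971611 = 0.872145
Parallel (flow switch and [0.872145]): 1 − (1 − 0.884794)(1 − 0.872145) = 0.985270
Parallel (condenser-water pump and control panel): 1 − (1 − 0.897628)(1 − 0.989971) = 0.998973
Series ([0.985270] and [0.998973]): 0.985270 × 0.998973 = 0.9843

0.9843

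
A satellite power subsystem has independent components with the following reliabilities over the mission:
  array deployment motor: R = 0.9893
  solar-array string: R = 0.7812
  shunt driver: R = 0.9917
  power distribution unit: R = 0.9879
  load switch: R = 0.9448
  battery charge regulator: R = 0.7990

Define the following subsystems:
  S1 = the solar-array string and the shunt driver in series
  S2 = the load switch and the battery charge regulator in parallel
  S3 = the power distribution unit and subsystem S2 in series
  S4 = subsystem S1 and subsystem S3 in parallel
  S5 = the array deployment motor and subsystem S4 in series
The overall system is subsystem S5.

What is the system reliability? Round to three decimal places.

0.984

Series (solar-array string and shunt driver): 0.78120 × 0.99170 = 0.77472
Parallel (load switch and battery charge regulator): 1 − (1 − 0.94480)(1 − 0.79900) = 0.98890
Series (power distribution unit and [0.98890]): 0.98790 × 0.98890 = 0.97693
Parallel ([0.77472] and [0.97693]): 1 − (1 − 0.77472)(1 − 0.97693) = 0.99480
Series (array deployment motor and [0.99480]): 0.98930 × 0.99480 = 0.984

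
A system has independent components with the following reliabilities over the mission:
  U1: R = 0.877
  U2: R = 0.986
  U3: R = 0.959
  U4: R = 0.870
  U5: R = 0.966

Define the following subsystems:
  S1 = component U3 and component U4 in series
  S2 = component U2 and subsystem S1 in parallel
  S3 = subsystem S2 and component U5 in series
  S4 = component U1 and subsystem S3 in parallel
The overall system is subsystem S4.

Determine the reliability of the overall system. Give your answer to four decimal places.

Series (U3 and U4): 0.959000 × 0.870000 = 0.834330
Parallel (U2 and [0.834330]): 1 − (1 − 0.986000)(1 − 0.834330) = 0.997681
Series ([0.997681] and U5): 0.997681 × 0.966000 = 0.963760
Parallel (U1 and [0.963760]): 1 − (1 − 0.877000)(1 − 0.963760) = 0.9955

0.9955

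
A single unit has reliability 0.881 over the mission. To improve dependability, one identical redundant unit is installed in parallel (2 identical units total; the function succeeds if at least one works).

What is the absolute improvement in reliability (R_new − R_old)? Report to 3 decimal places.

R_before = 0.881
R_after = 1 − (1 − 0.881)^2 = 0.986
ΔR = 0.986 − 0.881 = 0.105

0.105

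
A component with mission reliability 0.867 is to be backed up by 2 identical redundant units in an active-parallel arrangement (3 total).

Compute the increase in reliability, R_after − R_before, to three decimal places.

R_before = 0.867
R_after = 1 − (1 − 0.867)^3 = 0.998
ΔR = 0.998 − 0.867 = 0.131

0.131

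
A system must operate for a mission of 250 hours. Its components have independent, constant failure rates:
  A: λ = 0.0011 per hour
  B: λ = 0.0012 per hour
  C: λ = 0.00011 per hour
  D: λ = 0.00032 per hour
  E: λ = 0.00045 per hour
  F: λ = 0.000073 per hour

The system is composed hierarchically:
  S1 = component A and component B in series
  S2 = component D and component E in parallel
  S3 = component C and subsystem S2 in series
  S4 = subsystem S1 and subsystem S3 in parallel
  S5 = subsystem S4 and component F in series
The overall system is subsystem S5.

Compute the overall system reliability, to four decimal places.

0.9669

R(A) = exp(−0.0011 × 250) = 0.759572
R(B) = exp(−0.0012 × 250) = 0.740818
R(C) = exp(−0.00011 × 250) = 0.972875
R(D) = exp(−0.00032 × 250) = 0.923116
R(E) = exp(−0.00045 × 250) = 0.893597
R(F) = exp(−0.000073 × 250) = 0.981916
Series (A and B): 0.759572 × 0.740818 = 0.562705
Parallel (D and E): 1 − (1 − 0.923116)(1 − 0.893597) = 0.991819
Series (C and [0.991819]): 0.972875 × 0.991819 = 0.964916
Parallel ([0.562705] and [0.964916]): 1 − (1 − 0.562705)(1 − 0.964916) = 0.984658
Series ([0.984658] and F): 0.984658 × 0.981916 = 0.9669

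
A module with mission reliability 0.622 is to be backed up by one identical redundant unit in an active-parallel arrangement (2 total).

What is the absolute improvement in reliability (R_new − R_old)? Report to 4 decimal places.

R_before = 0.622
R_after = 1 − (1 − 0.622)^2 = 0.8571
ΔR = 0.8571 − 0.622 = 0.2351

0.2351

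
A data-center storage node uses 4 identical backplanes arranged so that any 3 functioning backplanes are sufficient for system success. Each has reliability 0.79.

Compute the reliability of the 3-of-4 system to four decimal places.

0.8037

R = Σ_{i=3}^{4} C(4,i) p^i (1−p)^{4−i} with p = 0.79
C(4,3)·0.79^3·0.21^1 = 0.414153
C(4,4)·0.79^4·0.21^0 = 0.389501
Sum = 0.8037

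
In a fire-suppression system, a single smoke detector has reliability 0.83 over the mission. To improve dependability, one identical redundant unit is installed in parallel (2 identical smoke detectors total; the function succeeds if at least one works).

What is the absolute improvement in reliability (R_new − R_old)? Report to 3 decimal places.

R_before = 0.83
R_after = 1 − (1 − 0.83)^2 = 0.971
ΔR = 0.971 − 0.83 = 0.141

0.141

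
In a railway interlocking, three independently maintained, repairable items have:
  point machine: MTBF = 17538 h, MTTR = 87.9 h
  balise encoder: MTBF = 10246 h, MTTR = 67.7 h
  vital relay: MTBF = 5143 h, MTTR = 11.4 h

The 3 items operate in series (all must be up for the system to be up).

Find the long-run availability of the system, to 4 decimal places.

A(point machine) = MTBF/(MTBF+MTTR) = 17538/(17538+87.9) = 0.995013
A(balise encoder) = MTBF/(MTBF+MTTR) = 10246/(10246+67.7) = 0.993436
A(vital relay) = MTBF/(MTBF+MTTR) = 5143/(5143+11.4) = 0.997788
Series availability: 0.995013 × 0.993436 × 0.997788 = 0.9863

0.9863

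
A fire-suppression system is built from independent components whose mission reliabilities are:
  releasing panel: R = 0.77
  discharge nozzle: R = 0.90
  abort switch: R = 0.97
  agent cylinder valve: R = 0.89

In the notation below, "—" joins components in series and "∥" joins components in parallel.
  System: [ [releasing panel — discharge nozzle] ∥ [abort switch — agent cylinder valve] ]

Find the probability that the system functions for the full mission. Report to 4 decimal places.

Series (releasing panel and discharge nozzle): 0.770000 × 0.900000 = 0.693000
Series (abort switch and agent cylinder valve): 0.970000 × 0.890000 = 0.863300
Parallel ([0.693000] and [0.863300]): 1 − (1 − 0.693000)(1 − 0.863300) = 0.9580

0.9580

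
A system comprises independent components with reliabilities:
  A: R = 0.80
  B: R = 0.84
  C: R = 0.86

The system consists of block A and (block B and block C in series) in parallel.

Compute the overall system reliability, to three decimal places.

0.944

Series (B and C): 0.84000 × 0.86000 = 0.72240
Parallel (A and [0.72240]): 1 − (1 − 0.80000)(1 − 0.72240) = 0.944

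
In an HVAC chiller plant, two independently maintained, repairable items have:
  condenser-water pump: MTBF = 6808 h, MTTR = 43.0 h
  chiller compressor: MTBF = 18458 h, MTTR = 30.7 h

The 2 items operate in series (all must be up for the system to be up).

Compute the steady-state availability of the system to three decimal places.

0.992

A(condenser-water pump) = MTBF/(MTBF+MTTR) = 6808/(6808+43.0) = 0.993724
A(chiller compressor) = MTBF/(MTBF+MTTR) = 18458/(18458+30.7) = 0.998340
Series availability: 0.993724 × 0.998340 = 0.992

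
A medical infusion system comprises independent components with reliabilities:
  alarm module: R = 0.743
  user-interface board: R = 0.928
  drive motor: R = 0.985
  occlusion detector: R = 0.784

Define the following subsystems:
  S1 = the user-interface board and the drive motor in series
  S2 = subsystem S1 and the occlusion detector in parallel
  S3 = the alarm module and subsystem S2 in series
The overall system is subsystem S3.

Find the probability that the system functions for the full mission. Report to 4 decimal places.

0.7292

Series (user-interface board and drive motor): 0.928000 × 0.985000 = 0.914080
Parallel ([0.914080] and occlusion detector): 1 − (1 − 0.914080)(1 − 0.784000) = 0.981441
Series (alarm module and [0.981441]): 0.743000 × 0.981441 = 0.7292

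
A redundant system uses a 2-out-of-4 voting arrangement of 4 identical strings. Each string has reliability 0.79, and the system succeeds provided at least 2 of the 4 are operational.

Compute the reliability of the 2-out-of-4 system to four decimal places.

0.9688

R = Σ_{i=2}^{4} C(4,i) p^i (1−p)^{4−i} with p = 0.79
C(4,2)·0.79^2·0.21^2 = 0.165137
C(4,3)·0.79^3·0.21^1 = 0.414153
C(4,4)·0.79^4·0.21^0 = 0.389501
Sum = 0.9688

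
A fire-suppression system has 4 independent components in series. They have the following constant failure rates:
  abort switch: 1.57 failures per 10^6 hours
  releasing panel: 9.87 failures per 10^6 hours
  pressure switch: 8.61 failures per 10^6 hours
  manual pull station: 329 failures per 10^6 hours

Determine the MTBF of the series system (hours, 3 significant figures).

Series of exponential components: λ_sys = Σ λ_i
λ_sys = 0.00000157 + 0.00000987 + 0.00000861 + 0.000329 = 3.4905e-04 /h
MTBF = 1 / λ_sys = 2860 h

2860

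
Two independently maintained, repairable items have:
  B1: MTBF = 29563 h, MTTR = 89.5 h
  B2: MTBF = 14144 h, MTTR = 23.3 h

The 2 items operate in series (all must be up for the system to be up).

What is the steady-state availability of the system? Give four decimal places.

0.9953

A(B1) = MTBF/(MTBF+MTTR) = 29563/(29563+89.5) = 0.996982
A(B2) = MTBF/(MTBF+MTTR) = 14144/(14144+23.3) = 0.998355
Series availability: 0.996982 × 0.998355 = 0.9953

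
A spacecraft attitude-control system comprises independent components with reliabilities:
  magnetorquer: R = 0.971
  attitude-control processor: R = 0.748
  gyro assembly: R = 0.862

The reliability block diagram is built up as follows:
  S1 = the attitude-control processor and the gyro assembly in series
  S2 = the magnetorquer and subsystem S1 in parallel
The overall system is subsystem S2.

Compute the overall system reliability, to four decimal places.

0.9897

Series (attitude-control processor and gyro assembly): 0.748000 × 0.862000 = 0.644776
Parallel (magnetorquer and [0.644776]): 1 − (1 − 0.971000)(1 − 0.644776) = 0.9897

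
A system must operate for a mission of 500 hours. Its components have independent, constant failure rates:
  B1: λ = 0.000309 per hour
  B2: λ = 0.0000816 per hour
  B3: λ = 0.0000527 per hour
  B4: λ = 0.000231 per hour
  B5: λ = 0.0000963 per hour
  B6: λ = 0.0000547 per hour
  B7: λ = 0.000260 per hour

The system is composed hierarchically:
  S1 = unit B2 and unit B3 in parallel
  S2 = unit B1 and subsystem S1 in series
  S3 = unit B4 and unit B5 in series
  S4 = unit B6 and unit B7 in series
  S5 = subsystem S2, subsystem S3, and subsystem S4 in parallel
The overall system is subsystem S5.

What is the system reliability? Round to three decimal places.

0.997

R(B1) = exp(−0.000309 × 500) = 0.85684
R(B2) = exp(−0.0000816 × 500) = 0.96002
R(B3) = exp(−0.0000527 × 500) = 0.97399
R(B4) = exp(−0.000231 × 500) = 0.89092
R(B5) = exp(−0.0000963 × 500) = 0.95299
R(B6) = exp(−0.0000547 × 500) = 0.97302
R(B7) = exp(−0.000260 × 500) = 0.87810
Parallel (B2 and B3): 1 − (1 − 0.96002)(1 − 0.97399) = 0.99896
Series (B1 and [0.99896]): 0.85684 × 0.99896 = 0.85595
Series (B4 and B5): 0.89092 × 0.95299 = 0.84904
Series (B6 and B7): 0.97302 × 0.87810 = 0.85441
Parallel ([0.85595], [0.84904], and [0.85441]): 1 − (1 − 0.85595)(1 − 0.84904)(1 − 0.85441) = 0.997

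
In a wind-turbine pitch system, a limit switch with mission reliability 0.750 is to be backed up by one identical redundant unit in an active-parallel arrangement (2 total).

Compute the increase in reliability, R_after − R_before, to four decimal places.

R_before = 0.750
R_after = 1 − (1 − 0.750)^2 = 0.9375
ΔR = 0.9375 − 0.750 = 0.1875

0.1875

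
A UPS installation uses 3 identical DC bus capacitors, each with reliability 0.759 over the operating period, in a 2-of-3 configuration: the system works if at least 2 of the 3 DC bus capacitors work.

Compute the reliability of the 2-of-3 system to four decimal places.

R = Σ_{i=2}^{3} C(3,i) p^i (1−p)^{3−i} with p = 0.759
C(3,2)·0.759^2·0.241^1 = 0.416507
C(3,3)·0.759^3·0.241^0 = 0.437245
Sum = 0.8538

0.8538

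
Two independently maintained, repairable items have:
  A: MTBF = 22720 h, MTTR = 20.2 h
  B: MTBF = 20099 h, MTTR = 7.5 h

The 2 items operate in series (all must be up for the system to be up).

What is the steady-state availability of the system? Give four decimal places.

0.9987

A(A) = MTBF/(MTBF+MTTR) = 22720/(22720+20.2) = 0.999112
A(B) = MTBF/(MTBF+MTTR) = 20099/(20099+7.5) = 0.999627
Series availability: 0.999112 × 0.999627 = 0.9987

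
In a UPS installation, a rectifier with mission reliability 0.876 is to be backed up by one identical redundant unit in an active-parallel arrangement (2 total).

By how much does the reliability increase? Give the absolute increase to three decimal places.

0.109

R_before = 0.876
R_after = 1 − (1 − 0.876)^2 = 0.985
ΔR = 0.985 − 0.876 = 0.109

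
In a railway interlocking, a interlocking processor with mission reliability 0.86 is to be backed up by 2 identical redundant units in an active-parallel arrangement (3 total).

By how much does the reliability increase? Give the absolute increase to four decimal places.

R_before = 0.86
R_after = 1 − (1 − 0.86)^3 = 0.9973
ΔR = 0.9973 − 0.86 = 0.1373

0.1373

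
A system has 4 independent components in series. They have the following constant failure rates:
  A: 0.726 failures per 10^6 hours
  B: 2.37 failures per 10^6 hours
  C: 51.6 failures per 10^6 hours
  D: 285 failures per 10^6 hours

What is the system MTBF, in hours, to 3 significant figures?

2940

Series of exponential components: λ_sys = Σ λ_i
λ_sys = 0.000000726 + 0.00000237 + 0.0000516 + 0.000285 = 3.3970e-04 /h
MTBF = 1 / λ_sys = 2940 h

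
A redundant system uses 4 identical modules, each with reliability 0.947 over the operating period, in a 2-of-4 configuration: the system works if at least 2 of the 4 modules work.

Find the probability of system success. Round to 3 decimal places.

0.999

R = Σ_{i=2}^{4} C(4,i) p^i (1−p)^{4−i} with p = 0.947
C(4,2)·0.947^2·0.053^2 = 0.01511
C(4,3)·0.947^3·0.053^1 = 0.18005
C(4,4)·0.947^4·0.053^0 = 0.80427
Sum = 0.999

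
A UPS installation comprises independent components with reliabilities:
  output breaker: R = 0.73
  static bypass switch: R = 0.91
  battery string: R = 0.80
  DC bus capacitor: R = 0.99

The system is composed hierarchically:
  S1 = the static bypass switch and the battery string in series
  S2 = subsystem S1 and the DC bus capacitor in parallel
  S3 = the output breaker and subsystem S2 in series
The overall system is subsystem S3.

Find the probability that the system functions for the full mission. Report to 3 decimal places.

0.728

Series (static bypass switch and battery string): 0.91000 × 0.80000 = 0.72800
Parallel ([0.72800] and DC bus capacitor): 1 − (1 − 0.72800)(1 − 0.99000) = 0.99728
Series (output breaker and [0.99728]): 0.73000 × 0.99728 = 0.728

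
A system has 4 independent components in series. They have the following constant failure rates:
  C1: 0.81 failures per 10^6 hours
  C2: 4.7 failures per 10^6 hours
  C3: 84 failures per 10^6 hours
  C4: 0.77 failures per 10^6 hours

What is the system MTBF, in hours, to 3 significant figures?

11100

Series of exponential components: λ_sys = Σ λ_i
λ_sys = 0.00000081 + 0.0000047 + 0.000084 + 0.00000077 = 9.0280e-05 /h
MTBF = 1 / λ_sys = 11100 h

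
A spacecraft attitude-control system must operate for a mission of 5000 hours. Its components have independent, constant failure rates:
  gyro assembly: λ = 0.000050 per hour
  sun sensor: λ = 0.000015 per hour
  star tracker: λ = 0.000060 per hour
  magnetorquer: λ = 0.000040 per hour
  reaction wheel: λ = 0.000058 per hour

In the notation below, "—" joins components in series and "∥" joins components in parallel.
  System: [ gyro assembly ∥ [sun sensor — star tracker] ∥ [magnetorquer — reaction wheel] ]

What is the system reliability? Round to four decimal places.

0.9732

R(gyro assembly) = exp(−0.000050 × 5000) = 0.778801
R(sun sensor) = exp(−0.000015 × 5000) = 0.927743
R(star tracker) = exp(−0.000060 × 5000) = 0.740818
R(magnetorquer) = exp(−0.000040 × 5000) = 0.818731
R(reaction wheel) = exp(−0.000058 × 5000) = 0.748264
Series (sun sensor and star tracker): 0.927743 × 0.740818 = 0.687289
Series (magnetorquer and reaction wheel): 0.818731 × 0.748264 = 0.612627
Parallel (gyro assembly, [0.687289], and [0.612627]): 1 − (1 − 0.778801)(1 − 0.687289)(1 − 0.612627) = 0.9732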